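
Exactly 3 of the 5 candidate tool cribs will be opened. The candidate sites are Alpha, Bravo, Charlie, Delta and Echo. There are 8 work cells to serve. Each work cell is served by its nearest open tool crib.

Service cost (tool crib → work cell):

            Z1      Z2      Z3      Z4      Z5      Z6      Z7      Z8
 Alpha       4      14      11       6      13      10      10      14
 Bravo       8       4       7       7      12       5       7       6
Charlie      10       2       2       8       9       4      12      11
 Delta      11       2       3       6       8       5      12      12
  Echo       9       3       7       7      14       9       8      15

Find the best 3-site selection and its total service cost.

With exactly 3 open, each work cell uses its cheapest among the chosen.
{Alpha, Bravo, Charlie}: Z1→Alpha 4, Z2→Charlie 2, Z3→Charlie 2, Z4→Alpha 6, Z5→Charlie 9, Z6→Charlie 4, Z7→Bravo 7, Z8→Bravo 6. Service cost 40.
{Alpha, Bravo, Delta}: service cost 41
{Bravo, Charlie, Delta}: service cost 43
Among all 10 size-3 choices, {Alpha, Bravo, Charlie} is lowest.

Choose Alpha, Bravo and Charlie; total service cost 40.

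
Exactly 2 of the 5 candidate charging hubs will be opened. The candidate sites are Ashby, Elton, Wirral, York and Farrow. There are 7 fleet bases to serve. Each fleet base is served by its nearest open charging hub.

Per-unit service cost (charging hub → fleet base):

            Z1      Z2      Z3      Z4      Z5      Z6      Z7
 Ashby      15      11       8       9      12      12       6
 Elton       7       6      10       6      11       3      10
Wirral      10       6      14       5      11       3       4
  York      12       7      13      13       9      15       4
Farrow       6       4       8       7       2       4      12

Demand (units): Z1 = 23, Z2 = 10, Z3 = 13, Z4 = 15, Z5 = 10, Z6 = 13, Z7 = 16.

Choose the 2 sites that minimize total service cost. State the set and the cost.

Choose Wirral and Farrow; total service cost 480.

With exactly 2 open, each fleet base uses its cheapest among the chosen.
{Wirral, Farrow}: Z1→Farrow 6·23=138, Z2→Farrow 4·10=40, Z3→Farrow 8·13=104, Z4→Wirral 5·15=75, Z5→Farrow 2·10=20, Z6→Wirral 3·13=39, Z7→Wirral 4·16=64. Service cost 480.
{York, Farrow}: service cost 523
{Ashby, Farrow}: service cost 555
Among all 10 size-2 choices, {Wirral, Farrow} is lowest.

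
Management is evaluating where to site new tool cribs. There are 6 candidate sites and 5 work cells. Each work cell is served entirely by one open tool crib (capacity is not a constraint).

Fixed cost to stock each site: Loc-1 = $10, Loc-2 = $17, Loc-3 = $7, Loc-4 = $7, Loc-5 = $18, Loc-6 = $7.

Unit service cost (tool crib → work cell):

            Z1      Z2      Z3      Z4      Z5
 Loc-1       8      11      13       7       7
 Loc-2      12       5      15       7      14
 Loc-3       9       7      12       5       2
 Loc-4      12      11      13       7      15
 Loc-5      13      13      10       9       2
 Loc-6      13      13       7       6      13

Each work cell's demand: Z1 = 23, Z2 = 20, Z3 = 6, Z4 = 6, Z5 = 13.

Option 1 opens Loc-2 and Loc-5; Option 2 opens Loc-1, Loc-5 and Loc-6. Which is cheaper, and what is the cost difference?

Option 1 is cheaper by 4.

Option 1: {Loc-2, Loc-5}: Z1→Loc-2 12·23=276, Z2→Loc-2 5·20=100, Z3→Loc-5 10·6=60, Z4→Loc-2 7·6=42, Z5→Loc-5 2·13=26. Service 504; fixed 35; total 539.
Option 2: {Loc-1, Loc-5, Loc-6}: Z1→Loc-1 8·23=184, Z2→Loc-1 11·20=220, Z3→Loc-6 7·6=42, Z4→Loc-6 6·6=36, Z5→Loc-5 2·13=26. Service 508; fixed 35; total 543.
Difference: |539 − 543| = 4.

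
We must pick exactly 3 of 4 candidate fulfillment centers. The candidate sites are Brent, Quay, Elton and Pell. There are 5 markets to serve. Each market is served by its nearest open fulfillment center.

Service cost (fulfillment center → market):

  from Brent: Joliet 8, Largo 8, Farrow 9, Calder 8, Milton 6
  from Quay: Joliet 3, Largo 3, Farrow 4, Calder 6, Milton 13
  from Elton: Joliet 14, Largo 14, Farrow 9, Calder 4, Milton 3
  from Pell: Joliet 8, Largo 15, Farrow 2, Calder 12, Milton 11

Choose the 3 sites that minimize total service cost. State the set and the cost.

Choose Quay, Elton and Pell; total service cost 15.

With exactly 3 open, each market uses its cheapest among the chosen.
{Quay, Elton, Pell}: Joliet→Quay 3, Largo→Quay 3, Farrow→Pell 2, Calder→Elton 4, Milton→Elton 3. Service cost 15.
{Brent, Quay, Elton}: service cost 17
{Brent, Quay, Pell}: service cost 20
Among all 4 size-3 choices, {Quay, Elton, Pell} is lowest.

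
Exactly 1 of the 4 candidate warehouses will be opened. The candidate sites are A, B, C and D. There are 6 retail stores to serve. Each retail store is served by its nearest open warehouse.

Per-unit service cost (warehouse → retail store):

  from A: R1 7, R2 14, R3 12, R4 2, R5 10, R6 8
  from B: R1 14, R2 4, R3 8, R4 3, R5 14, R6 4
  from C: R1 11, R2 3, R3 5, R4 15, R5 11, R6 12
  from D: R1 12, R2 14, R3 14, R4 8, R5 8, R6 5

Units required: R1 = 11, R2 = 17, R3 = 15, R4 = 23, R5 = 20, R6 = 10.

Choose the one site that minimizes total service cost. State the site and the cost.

With exactly 1 open, each retail store uses its cheapest among the chosen.
{B}: R1→B 14·11=154, R2→B 4·17=68, R3→B 8·15=120, R4→B 3·23=69, R5→B 14·20=280, R6→B 4·10=40. Service cost 731.
{A}: service cost 821
{C}: service cost 932
Among all 4 size-1 choices, {B} is lowest.

Choose B only; total service cost 731.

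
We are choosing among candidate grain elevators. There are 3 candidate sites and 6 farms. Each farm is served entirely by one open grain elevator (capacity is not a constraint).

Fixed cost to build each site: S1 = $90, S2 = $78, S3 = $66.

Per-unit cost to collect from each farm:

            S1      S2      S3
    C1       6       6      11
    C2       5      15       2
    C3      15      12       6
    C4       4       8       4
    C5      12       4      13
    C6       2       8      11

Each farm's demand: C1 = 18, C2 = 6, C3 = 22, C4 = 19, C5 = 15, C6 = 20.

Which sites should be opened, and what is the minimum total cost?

Open S1, S2 and S3; minimum total cost 662.

For any fixed open set, each farm goes to its cheapest open site; total = fixed + service.
{S1, S2, S3}: C1→S1 6·18=108, C2→S3 2·6=12, C3→S3 6·22=132, C4→S1 4·19=76, C5→S2 4·15=60, C6→S1 2·20=40. Service 428; fixed 234; total 662.
{S2, S3}: service 548 + fixed 144 = 692
{S1, S3}: service 548 + fixed 156 = 704
{S3}: C1→S3 11·18=198, C2→S3 2·6=12, C3→S3 6·22=132, C4→S3 4·19=76, C5→S3 13·15=195, C6→S3 11·20=220. Service 833; fixed 66; total 899.
No other subset beats 662.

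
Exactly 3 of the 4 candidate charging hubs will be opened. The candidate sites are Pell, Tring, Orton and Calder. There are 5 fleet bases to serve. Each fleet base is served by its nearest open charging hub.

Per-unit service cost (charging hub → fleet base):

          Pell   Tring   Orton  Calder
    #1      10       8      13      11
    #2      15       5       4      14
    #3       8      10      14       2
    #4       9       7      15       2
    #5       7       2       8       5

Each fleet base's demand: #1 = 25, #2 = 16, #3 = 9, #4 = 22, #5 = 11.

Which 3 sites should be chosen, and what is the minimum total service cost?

Choose Tring, Orton and Calder; total service cost 348.

With exactly 3 open, each fleet base uses its cheapest among the chosen.
{Tring, Orton, Calder}: #1→Tring 8·25=200, #2→Orton 4·16=64, #3→Calder 2·9=18, #4→Calder 2·22=44, #5→Tring 2·11=22. Service cost 348.
{Pell, Tring, Calder}: service cost 364
{Pell, Orton, Calder}: service cost 431
Among all 4 size-3 choices, {Tring, Orton, Calder} is lowest.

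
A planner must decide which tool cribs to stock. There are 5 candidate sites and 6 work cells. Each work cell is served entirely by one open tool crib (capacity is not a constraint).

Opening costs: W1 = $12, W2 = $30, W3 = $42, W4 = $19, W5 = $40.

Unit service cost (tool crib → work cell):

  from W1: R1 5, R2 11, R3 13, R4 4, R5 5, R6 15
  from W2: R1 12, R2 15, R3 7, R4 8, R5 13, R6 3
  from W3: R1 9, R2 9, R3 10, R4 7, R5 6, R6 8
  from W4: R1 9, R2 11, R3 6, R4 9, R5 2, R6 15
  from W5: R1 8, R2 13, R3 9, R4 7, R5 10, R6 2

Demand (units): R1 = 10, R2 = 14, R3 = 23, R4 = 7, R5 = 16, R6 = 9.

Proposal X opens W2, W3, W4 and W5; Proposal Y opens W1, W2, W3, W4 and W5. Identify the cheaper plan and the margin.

Proposal Y is cheaper by 39.

Proposal X: {W2, W3, W4, W5}: R1→W5 8·10=80, R2→W3 9·14=126, R3→W4 6·23=138, R4→W3 7·7=49, R5→W4 2·16=32, R6→W5 2·9=18. Service 443; fixed 131; total 574.
Proposal Y: {W1, W2, W3, W4, W5}: R1→W1 5·10=50, R2→W3 9·14=126, R3→W4 6·23=138, R4→W1 4·7=28, R5→W4 2·16=32, R6→W5 2·9=18. Service 392; fixed 143; total 535.
Difference: |574 − 535| = 39.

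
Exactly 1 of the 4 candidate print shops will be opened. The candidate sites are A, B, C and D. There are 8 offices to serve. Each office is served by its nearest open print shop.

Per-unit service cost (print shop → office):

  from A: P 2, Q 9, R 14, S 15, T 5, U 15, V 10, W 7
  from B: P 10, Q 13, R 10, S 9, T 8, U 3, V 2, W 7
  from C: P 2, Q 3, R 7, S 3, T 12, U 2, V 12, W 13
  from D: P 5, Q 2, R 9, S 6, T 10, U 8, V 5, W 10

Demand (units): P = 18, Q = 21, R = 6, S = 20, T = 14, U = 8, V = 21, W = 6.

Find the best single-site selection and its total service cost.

With exactly 1 open, each office uses its cheapest among the chosen.
{D}: P→D 5·18=90, Q→D 2·21=42, R→D 9·6=54, S→D 6·20=120, T→D 10·14=140, U→D 8·8=64, V→D 5·21=105, W→D 10·6=60. Service cost 675.
{C}: service cost 715
{B}: service cost 913
Among all 4 size-1 choices, {D} is lowest.

Choose D only; total service cost 675.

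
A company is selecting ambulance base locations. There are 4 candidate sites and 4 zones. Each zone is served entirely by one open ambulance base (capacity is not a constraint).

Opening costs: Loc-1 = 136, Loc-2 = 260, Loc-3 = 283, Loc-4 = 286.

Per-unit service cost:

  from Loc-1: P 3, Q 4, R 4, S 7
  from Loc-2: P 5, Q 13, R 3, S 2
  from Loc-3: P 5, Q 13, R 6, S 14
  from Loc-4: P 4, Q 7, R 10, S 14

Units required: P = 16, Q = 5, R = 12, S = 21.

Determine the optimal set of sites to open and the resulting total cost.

For any fixed open set, each zone goes to its cheapest open site; total = fixed + service.
{Loc-1}: P→Loc-1 3·16=48, Q→Loc-1 4·5=20, R→Loc-1 4·12=48, S→Loc-1 7·21=147. Service 263; fixed 136; total 399.
{Loc-2}: service 223 + fixed 260 = 483
{Loc-1, Loc-2}: service 146 + fixed 396 = 542
{Loc-1, Loc-2, Loc-3, Loc-4}: service 146 + fixed 965 = 1111
(All 15 nonempty subsets were checked; Loc-1 only is lowest.)

Open Loc-1 only; minimum total cost 399.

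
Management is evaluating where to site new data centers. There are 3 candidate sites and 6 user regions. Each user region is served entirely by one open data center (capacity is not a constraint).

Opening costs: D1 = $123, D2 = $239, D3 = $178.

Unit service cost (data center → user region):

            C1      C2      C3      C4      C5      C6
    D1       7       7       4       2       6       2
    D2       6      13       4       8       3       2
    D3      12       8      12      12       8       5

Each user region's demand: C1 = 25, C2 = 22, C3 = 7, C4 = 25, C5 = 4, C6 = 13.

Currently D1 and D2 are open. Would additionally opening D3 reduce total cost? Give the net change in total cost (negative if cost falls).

Current service cost with {D1, D2}: 420.
Adding D3: each user region re-picks its cheapest; new service cost 420, saving 0.
Extra fixed cost: 178. Net change = 178 − 0 = 178.
(Totals: 782 → 960.)

No — net change +178 (cost rises by 178).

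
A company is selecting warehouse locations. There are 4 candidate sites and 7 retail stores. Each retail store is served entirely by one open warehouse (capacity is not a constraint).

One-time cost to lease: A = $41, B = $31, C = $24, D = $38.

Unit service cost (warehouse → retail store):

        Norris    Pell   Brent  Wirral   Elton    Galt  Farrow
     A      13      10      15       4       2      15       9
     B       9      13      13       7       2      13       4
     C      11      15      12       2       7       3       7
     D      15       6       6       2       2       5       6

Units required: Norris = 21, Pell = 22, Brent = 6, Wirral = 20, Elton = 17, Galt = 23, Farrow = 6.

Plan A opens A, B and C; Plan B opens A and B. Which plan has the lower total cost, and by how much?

Plan A: {A, B, C}: Norris→B 9·21=189, Pell→A 10·22=220, Brent→C 12·6=72, Wirral→C 2·20=40, Elton→A 2·17=34, Galt→C 3·23=69, Farrow→B 4·6=24. Service 648; fixed 96; total 744.
Plan B: {A, B}: Norris→B 9·21=189, Pell→A 10·22=220, Brent→B 13·6=78, Wirral→A 4·20=80, Elton→A 2·17=34, Galt→B 13·23=299, Farrow→B 4·6=24. Service 924; fixed 72; total 996.
Difference: |744 − 996| = 252.

Plan A is cheaper by 252.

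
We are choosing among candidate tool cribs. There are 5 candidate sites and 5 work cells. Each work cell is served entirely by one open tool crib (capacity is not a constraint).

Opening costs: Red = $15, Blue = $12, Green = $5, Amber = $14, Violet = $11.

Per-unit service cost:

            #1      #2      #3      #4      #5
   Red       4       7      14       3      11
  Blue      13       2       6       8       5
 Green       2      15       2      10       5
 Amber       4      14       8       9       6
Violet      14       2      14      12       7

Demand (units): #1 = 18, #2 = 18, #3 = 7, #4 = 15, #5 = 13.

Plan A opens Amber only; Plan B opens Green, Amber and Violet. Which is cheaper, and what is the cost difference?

Plan A: {Amber}: #1→Amber 4·18=72, #2→Amber 14·18=252, #3→Amber 8·7=56, #4→Amber 9·15=135, #5→Amber 6·13=78. Service 593; fixed 14; total 607.
Plan B: {Green, Amber, Violet}: #1→Green 2·18=36, #2→Violet 2·18=36, #3→Green 2·7=14, #4→Amber 9·15=135, #5→Green 5·13=65. Service 286; fixed 30; total 316.
Difference: |607 − 316| = 291.

Plan B is cheaper by 291.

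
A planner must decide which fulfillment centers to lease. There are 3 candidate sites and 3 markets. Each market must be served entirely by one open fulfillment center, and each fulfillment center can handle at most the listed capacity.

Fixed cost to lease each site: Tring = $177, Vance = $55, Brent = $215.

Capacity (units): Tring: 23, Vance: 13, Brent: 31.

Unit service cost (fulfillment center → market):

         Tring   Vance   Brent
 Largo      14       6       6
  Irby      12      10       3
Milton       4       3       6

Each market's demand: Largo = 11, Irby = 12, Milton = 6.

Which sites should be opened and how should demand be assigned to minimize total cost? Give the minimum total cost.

Open {Brent}: Largo→Brent 6·11=66, Irby→Brent 3·12=36, Milton→Brent 6·6=36.
Loads: Brent carries 29/31. Service 138; fixed 215; total 353.
Next best feasible plan costs 390.

Minimum total cost: 353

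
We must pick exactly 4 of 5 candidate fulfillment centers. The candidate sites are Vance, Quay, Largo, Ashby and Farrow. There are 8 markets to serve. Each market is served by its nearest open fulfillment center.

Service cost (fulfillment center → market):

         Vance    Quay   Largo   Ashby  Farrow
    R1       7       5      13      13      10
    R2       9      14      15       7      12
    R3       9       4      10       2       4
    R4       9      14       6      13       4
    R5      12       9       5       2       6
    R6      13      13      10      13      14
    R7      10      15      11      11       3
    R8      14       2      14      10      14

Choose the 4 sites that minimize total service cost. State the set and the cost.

Choose Quay, Largo, Ashby and Farrow; total service cost 35.

With exactly 4 open, each market uses its cheapest among the chosen.
{Quay, Largo, Ashby, Farrow}: R1→Quay 5, R2→Ashby 7, R3→Ashby 2, R4→Farrow 4, R5→Ashby 2, R6→Largo 10, R7→Farrow 3, R8→Quay 2. Service cost 35.
{Vance, Quay, Ashby, Farrow}: service cost 38
{Vance, Quay, Largo, Farrow}: service cost 42
Among all 5 size-4 choices, {Quay, Largo, Ashby, Farrow} is lowest.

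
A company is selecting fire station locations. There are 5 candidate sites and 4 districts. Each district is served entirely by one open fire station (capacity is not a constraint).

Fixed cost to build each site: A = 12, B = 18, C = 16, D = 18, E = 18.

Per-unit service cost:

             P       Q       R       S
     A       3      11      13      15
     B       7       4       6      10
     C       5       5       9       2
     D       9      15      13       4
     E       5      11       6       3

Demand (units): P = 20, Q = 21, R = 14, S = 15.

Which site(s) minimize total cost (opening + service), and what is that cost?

For any fixed open set, each district goes to its cheapest open site; total = fixed + service.
{A, B, C}: P→A 3·20=60, Q→B 4·21=84, R→B 6·14=84, S→C 2·15=30. Service 258; fixed 46; total 304.
{A, B, E}: service 273 + fixed 48 = 321
{A, B, C, D}: P→A 3·20=60, Q→B 4·21=84, R→B 6·14=84, S→C 2·15=30. Service 258; fixed 64; total 322.
{A, B, C, D, E}: service 258 + fixed 82 = 340
No other subset beats 304.

Open A, B and C; minimum total cost 304.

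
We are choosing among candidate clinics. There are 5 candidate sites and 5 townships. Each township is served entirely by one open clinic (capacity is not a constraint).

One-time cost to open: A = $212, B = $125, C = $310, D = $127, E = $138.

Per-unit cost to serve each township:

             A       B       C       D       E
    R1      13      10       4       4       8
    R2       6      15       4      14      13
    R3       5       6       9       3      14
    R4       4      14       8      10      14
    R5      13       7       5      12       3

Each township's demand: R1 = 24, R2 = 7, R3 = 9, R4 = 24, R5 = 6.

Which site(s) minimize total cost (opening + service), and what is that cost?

For any fixed open set, each township goes to its cheapest open site; total = fixed + service.
{D}: R1→D 4·24=96, R2→D 14·7=98, R3→D 3·9=27, R4→D 10·24=240, R5→D 12·6=72. Service 533; fixed 127; total 660.
{A, D}: service 333 + fixed 339 = 672
{C}: service 427 + fixed 310 = 737
{A, B, C, D, E}: R1→C 4·24=96, R2→C 4·7=28, R3→D 3·9=27, R4→A 4·24=96, R5→E 3·6=18. Service 265; fixed 912; total 1177.
No other subset beats 660.

Open D only; minimum total cost 660.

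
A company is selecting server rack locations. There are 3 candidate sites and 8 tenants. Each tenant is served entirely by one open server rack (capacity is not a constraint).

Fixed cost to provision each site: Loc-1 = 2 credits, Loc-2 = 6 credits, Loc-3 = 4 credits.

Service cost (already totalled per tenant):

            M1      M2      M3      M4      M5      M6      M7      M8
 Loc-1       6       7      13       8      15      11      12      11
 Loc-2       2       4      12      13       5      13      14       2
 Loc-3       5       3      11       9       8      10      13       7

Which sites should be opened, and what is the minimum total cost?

For any fixed open set, each tenant goes to its cheapest open site; total = fixed + service.
{Loc-1, Loc-2}: M1→Loc-2 2, M2→Loc-2 4, M3→Loc-2 12, M4→Loc-1 8, M5→Loc-2 5, M6→Loc-1 11, M7→Loc-1 12, M8→Loc-2 2. Service 56; fixed 8; total 64.
{Loc-1, Loc-2, Loc-3}: M1→Loc-2 2, M2→Loc-3 3, M3→Loc-3 11, M4→Loc-1 8, M5→Loc-2 5, M6→Loc-3 10, M7→Loc-1 12, M8→Loc-2 2. Service 53; fixed 12; total 65.
{Loc-2, Loc-3}: service 55 + fixed 10 = 65
{Loc-1}: service 83 + fixed 2 = 85
No other subset beats 64.

Open Loc-1 and Loc-2; minimum total cost 64.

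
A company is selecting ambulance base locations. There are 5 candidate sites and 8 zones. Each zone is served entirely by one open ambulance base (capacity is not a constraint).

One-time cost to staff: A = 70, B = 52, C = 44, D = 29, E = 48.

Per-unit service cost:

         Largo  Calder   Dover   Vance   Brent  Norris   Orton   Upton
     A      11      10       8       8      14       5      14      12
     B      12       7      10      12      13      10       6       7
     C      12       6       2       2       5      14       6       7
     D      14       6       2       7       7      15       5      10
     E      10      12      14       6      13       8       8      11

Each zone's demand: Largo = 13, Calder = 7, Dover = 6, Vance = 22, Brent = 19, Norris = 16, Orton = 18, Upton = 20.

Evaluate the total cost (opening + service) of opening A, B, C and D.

Each zone is assigned to its cheapest site among the open ones.
{A, B, C, D}: Largo→A 11·13=143, Calder→C 6·7=42, Dover→C 2·6=12, Vance→C 2·22=44, Brent→C 5·19=95, Norris→A 5·16=80, Orton→D 5·18=90, Upton→B 7·20=140. Service 646; fixed 195; total 841.

Total cost: 841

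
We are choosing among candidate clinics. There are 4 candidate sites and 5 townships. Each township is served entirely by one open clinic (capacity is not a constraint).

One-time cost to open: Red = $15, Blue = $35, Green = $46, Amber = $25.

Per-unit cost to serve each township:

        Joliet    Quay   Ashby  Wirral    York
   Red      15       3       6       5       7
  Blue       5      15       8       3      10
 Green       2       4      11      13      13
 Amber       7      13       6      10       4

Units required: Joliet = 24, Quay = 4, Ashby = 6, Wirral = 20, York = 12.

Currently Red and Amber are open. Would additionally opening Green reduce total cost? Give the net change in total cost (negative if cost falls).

Yes — net change −74 (cost falls by 74).

Current service cost with {Red, Amber}: 364.
Adding Green: each township re-picks its cheapest; new service cost 244, saving 120.
Extra fixed cost: 46. Net change = 46 − 120 = -74.
(Totals: 404 → 330.)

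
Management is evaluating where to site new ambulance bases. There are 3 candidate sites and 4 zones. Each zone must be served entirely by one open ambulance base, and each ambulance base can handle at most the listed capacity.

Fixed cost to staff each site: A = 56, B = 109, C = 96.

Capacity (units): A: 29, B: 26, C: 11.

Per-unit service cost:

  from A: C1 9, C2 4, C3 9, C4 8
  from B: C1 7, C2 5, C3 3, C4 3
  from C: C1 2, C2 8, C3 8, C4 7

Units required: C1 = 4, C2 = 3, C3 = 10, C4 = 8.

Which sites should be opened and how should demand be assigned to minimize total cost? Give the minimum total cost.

Minimum total cost: 206

Open {B}: C1→B 7·4=28, C2→B 5·3=15, C3→B 3·10=30, C4→B 3·8=24.
Loads: B carries 25/26. Service 97; fixed 109; total 206.
Next best feasible plan costs 258.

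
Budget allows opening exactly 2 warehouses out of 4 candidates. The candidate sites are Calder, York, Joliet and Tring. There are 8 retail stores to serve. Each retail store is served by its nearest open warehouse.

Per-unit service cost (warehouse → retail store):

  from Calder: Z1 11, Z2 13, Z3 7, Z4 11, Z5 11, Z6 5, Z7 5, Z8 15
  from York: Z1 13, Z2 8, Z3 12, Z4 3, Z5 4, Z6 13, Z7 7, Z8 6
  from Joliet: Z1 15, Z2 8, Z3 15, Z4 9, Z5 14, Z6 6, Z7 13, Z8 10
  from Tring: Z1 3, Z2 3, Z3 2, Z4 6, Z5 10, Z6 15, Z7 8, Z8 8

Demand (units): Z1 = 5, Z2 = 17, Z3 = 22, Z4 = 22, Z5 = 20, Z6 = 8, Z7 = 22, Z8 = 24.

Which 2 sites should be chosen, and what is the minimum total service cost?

Choose York and Tring; total service cost 658.

With exactly 2 open, each retail store uses its cheapest among the chosen.
{York, Tring}: Z1→Tring 3·5=15, Z2→Tring 3·17=51, Z3→Tring 2·22=44, Z4→York 3·22=66, Z5→York 4·20=80, Z6→York 13·8=104, Z7→York 7·22=154, Z8→York 6·24=144. Service cost 658.
{Calder, Tring}: service cost 784
{Calder, York}: service cost 785
Among all 6 size-2 choices, {York, Tring} is lowest.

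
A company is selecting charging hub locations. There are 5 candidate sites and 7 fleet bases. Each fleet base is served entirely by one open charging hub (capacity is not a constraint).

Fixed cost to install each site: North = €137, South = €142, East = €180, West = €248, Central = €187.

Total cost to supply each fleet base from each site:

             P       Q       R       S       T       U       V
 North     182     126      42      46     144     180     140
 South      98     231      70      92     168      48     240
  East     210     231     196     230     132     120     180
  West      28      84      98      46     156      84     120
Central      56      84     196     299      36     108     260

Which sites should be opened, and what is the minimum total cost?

For any fixed open set, each fleet base goes to its cheapest open site; total = fixed + service.
{North, Central}: P→Central 56, Q→Central 84, R→North 42, S→North 46, T→Central 36, U→Central 108, V→North 140. Service 512; fixed 324; total 836.
{West}: P→West 28, Q→West 84, R→West 98, S→West 46, T→West 156, U→West 84, V→West 120. Service 616; fixed 248; total 864.
{North, South, Central}: service 452 + fixed 466 = 918
{North, South, East, West, Central}: service 404 + fixed 894 = 1298
No other subset beats 836.

Open North and Central; minimum total cost 836.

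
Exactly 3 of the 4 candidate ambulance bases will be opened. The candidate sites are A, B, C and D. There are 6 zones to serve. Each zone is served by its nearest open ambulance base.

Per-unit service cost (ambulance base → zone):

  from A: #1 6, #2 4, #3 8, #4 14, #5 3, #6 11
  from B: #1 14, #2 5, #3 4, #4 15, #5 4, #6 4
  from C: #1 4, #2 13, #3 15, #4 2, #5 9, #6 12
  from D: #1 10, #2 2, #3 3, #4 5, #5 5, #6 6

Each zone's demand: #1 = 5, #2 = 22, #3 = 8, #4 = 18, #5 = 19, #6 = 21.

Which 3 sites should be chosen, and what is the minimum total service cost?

With exactly 3 open, each zone uses its cheapest among the chosen.
{B, C, D}: #1→C 4·5=20, #2→D 2·22=44, #3→D 3·8=24, #4→C 2·18=36, #5→B 4·19=76, #6→B 4·21=84. Service cost 284.
{A, C, D}: service cost 307
{A, B, C}: service cost 317
Among all 4 size-3 choices, {B, C, D} is lowest.

Choose B, C and D; total service cost 284.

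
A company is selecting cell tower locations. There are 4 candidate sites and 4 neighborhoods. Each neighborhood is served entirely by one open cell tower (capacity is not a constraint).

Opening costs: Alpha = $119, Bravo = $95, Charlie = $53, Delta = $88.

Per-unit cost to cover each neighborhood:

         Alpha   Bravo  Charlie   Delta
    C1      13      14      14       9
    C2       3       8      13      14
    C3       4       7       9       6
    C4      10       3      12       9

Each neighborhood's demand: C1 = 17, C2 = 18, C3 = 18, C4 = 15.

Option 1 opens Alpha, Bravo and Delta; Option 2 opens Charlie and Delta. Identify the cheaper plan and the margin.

Option 1 is cheaper by 145.

Option 1: {Alpha, Bravo, Delta}: C1→Delta 9·17=153, C2→Alpha 3·18=54, C3→Alpha 4·18=72, C4→Bravo 3·15=45. Service 324; fixed 302; total 626.
Option 2: {Charlie, Delta}: C1→Delta 9·17=153, C2→Charlie 13·18=234, C3→Delta 6·18=108, C4→Delta 9·15=135. Service 630; fixed 141; total 771.
Difference: |626 − 771| = 145.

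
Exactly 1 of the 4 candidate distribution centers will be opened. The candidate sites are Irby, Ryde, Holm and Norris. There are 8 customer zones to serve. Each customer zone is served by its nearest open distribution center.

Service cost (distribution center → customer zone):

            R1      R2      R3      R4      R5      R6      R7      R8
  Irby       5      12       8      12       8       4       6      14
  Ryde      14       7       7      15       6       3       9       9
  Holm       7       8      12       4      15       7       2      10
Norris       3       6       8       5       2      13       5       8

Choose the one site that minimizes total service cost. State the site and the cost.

With exactly 1 open, each customer zone uses its cheapest among the chosen.
{Norris}: R1→Norris 3, R2→Norris 6, R3→Norris 8, R4→Norris 5, R5→Norris 2, R6→Norris 13, R7→Norris 5, R8→Norris 8. Service cost 50.
{Holm}: service cost 65
{Irby}: service cost 69
Among all 4 size-1 choices, {Norris} is lowest.

Choose Norris only; total service cost 50.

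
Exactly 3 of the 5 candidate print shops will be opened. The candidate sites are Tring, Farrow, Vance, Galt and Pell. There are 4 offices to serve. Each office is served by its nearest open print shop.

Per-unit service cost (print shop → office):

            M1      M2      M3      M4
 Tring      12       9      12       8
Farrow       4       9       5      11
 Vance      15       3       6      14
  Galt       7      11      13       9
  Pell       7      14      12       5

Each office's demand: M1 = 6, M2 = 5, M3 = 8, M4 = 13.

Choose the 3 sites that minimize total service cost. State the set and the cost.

Choose Farrow, Vance and Pell; total service cost 144.

With exactly 3 open, each office uses its cheapest among the chosen.
{Farrow, Vance, Pell}: M1→Farrow 4·6=24, M2→Vance 3·5=15, M3→Farrow 5·8=40, M4→Pell 5·13=65. Service cost 144.
{Tring, Vance, Pell}: service cost 170
{Vance, Galt, Pell}: service cost 170
Among all 10 size-3 choices, {Farrow, Vance, Pell} is lowest.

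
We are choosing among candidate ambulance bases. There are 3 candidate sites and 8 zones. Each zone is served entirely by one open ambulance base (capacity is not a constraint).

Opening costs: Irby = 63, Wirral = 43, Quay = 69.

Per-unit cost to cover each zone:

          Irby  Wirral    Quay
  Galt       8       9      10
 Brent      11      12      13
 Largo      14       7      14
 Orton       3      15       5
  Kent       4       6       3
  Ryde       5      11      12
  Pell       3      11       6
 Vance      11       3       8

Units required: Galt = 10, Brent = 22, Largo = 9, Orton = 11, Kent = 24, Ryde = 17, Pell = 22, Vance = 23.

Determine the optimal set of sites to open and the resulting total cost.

Open Irby and Wirral; minimum total cost 840.

For any fixed open set, each zone goes to its cheapest open site; total = fixed + service.
{Irby, Wirral}: Galt→Irby 8·10=80, Brent→Irby 11·22=242, Largo→Wirral 7·9=63, Orton→Irby 3·11=33, Kent→Irby 4·24=96, Ryde→Irby 5·17=85, Pell→Irby 3·22=66, Vance→Wirral 3·23=69. Service 734; fixed 106; total 840.
{Irby, Wirral, Quay}: Galt→Irby 8·10=80, Brent→Irby 11·22=242, Largo→Wirral 7·9=63, Orton→Irby 3·11=33, Kent→Quay 3·24=72, Ryde→Irby 5·17=85, Pell→Irby 3·22=66, Vance→Wirral 3·23=69. Service 710; fixed 175; total 885.
{Irby, Quay}: service 888 + fixed 132 = 1020
{Wirral}: Galt→Wirral 9·10=90, Brent→Wirral 12·22=264, Largo→Wirral 7·9=63, Orton→Wirral 15·11=165, Kent→Wirral 6·24=144, Ryde→Wirral 11·17=187, Pell→Wirral 11·22=242, Vance→Wirral 3·23=69. Service 1224; fixed 43; total 1267.
No other subset beats 840.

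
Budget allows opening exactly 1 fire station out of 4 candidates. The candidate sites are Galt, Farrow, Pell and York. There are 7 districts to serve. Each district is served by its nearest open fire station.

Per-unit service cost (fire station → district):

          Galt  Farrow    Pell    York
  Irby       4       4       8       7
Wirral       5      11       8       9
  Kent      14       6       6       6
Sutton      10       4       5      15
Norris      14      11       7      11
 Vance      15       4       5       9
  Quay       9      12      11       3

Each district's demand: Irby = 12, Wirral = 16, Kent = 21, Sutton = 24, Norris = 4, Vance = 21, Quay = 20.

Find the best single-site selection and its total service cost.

With exactly 1 open, each district uses its cheapest among the chosen.
{Farrow}: Irby→Farrow 4·12=48, Wirral→Farrow 11·16=176, Kent→Farrow 6·21=126, Sutton→Farrow 4·24=96, Norris→Farrow 11·4=44, Vance→Farrow 4·21=84, Quay→Farrow 12·20=240. Service cost 814.
{Pell}: service cost 823
{York}: service cost 1007
Among all 4 size-1 choices, {Farrow} is lowest.

Choose Farrow only; total service cost 814.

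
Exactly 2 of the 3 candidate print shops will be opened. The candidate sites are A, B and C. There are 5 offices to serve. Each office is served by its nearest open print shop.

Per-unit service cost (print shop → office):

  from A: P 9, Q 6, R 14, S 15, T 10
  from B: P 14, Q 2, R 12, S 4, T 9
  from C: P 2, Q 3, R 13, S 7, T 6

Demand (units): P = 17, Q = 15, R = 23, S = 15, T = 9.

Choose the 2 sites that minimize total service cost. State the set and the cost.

Choose B and C; total service cost 454.

With exactly 2 open, each office uses its cheapest among the chosen.
{B, C}: P→C 2·17=34, Q→B 2·15=30, R→B 12·23=276, S→B 4·15=60, T→C 6·9=54. Service cost 454.
{A, C}: service cost 537
{A, B}: service cost 600
Among all 3 size-2 choices, {B, C} is lowest.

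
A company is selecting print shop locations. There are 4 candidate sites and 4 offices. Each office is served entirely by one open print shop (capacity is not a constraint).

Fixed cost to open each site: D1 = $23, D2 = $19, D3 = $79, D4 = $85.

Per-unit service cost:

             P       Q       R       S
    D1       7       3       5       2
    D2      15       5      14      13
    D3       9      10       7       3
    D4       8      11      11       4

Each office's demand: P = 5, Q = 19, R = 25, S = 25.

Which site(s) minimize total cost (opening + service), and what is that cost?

Open D1 only; minimum total cost 290.

For any fixed open set, each office goes to its cheapest open site; total = fixed + service.
{D1}: P→D1 7·5=35, Q→D1 3·19=57, R→D1 5·25=125, S→D1 2·25=50. Service 267; fixed 23; total 290.
{D1, D2}: P→D1 7·5=35, Q→D1 3·19=57, R→D1 5·25=125, S→D1 2·25=50. Service 267; fixed 42; total 309.
{D1, D3}: P→D1 7·5=35, Q→D1 3·19=57, R→D1 5·25=125, S→D1 2·25=50. Service 267; fixed 102; total 369.
{D1, D2, D3, D4}: P→D1 7·5=35, Q→D1 3·19=57, R→D1 5·25=125, S→D1 2·25=50. Service 267; fixed 206; total 473.
(All 15 nonempty subsets were checked; D1 only is lowest.)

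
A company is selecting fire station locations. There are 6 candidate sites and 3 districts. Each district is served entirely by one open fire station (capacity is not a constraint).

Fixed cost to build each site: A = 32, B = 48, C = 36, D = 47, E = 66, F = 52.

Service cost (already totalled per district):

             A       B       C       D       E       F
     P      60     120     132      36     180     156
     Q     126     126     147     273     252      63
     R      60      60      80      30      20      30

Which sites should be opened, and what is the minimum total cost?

Open D and F; minimum total cost 228.

For any fixed open set, each district goes to its cheapest open site; total = fixed + service.
{D, F}: P→D 36, Q→F 63, R→D 30. Service 129; fixed 99; total 228.
{A, F}: P→A 60, Q→F 63, R→F 30. Service 153; fixed 84; total 237.
{A, D, F}: service 129 + fixed 131 = 260
{A, B, C, D, E, F}: service 119 + fixed 281 = 400
No other subset beats 228.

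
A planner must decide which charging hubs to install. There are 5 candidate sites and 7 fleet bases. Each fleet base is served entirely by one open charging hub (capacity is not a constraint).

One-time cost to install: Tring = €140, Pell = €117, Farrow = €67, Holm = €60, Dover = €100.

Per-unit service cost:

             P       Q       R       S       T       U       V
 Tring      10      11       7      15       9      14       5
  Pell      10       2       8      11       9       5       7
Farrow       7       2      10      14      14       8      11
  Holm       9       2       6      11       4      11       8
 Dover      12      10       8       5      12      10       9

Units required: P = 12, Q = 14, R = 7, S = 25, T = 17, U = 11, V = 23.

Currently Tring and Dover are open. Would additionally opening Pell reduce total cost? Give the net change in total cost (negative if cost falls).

Yes — net change −50 (cost falls by 50).

Current service cost with {Tring, Dover}: 812.
Adding Pell: each fleet base re-picks its cheapest; new service cost 645, saving 167.
Extra fixed cost: 117. Net change = 117 − 167 = -50.
(Totals: 1052 → 1002.)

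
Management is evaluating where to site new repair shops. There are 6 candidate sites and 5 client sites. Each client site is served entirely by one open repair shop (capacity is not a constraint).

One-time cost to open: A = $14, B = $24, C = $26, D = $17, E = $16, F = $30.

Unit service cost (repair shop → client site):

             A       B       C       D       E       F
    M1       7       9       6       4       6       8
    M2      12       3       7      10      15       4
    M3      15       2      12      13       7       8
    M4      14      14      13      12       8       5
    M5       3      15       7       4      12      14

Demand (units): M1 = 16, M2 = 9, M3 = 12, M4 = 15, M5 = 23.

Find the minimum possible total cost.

Minimum total cost: 344

For any fixed open set, each client site goes to its cheapest open site; total = fixed + service.
{A, B, D, F}: M1→D 4·16=64, M2→B 3·9=27, M3→B 2·12=24, M4→F 5·15=75, M5→A 3·23=69. Service 259; fixed 85; total 344.
{B, D, F}: service 282 + fixed 71 = 353
{A, B, D, E, F}: M1→D 4·16=64, M2→B 3·9=27, M3→B 2·12=24, M4→F 5·15=75, M5→A 3·23=69. Service 259; fixed 101; total 360.
{A, B, C, D, E, F}: service 259 + fixed 127 = 386
No other subset beats 344.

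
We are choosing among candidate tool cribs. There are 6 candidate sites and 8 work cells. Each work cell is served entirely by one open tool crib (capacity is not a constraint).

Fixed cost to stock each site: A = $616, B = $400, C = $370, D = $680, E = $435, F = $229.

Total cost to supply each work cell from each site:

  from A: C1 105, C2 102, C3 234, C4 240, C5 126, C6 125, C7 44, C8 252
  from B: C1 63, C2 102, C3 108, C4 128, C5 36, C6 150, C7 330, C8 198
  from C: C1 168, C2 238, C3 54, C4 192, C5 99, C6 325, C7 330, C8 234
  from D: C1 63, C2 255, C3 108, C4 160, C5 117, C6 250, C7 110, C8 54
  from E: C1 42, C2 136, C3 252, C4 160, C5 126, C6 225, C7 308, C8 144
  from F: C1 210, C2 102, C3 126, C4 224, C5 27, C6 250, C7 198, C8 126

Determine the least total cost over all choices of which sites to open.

Minimum total cost: 1492

For any fixed open set, each work cell goes to its cheapest open site; total = fixed + service.
{F}: C1→F 210, C2→F 102, C3→F 126, C4→F 224, C5→F 27, C6→F 250, C7→F 198, C8→F 126. Service 1263; fixed 229; total 1492.
{B}: service 1115 + fixed 400 = 1515
{B, F}: service 902 + fixed 629 = 1531
{A, B, C, D, E, F}: C1→E 42, C2→A 102, C3→C 54, C4→B 128, C5→F 27, C6→A 125, C7→A 44, C8→D 54. Service 576; fixed 2730; total 3306.
No other subset beats 1492.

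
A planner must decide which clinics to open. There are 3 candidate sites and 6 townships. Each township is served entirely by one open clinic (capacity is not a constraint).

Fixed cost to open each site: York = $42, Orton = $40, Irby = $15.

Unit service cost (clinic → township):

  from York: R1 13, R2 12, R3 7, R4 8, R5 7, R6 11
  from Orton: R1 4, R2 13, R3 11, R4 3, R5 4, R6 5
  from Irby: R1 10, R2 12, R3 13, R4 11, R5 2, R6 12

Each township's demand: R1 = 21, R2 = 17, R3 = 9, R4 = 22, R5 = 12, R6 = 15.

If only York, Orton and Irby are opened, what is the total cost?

Total cost: 613

Each township is assigned to its cheapest site among the open ones.
{York, Orton, Irby}: R1→Orton 4·21=84, R2→York 12·17=204, R3→York 7·9=63, R4→Orton 3·22=66, R5→Irby 2·12=24, R6→Orton 5·15=75. Service 516; fixed 97; total 613.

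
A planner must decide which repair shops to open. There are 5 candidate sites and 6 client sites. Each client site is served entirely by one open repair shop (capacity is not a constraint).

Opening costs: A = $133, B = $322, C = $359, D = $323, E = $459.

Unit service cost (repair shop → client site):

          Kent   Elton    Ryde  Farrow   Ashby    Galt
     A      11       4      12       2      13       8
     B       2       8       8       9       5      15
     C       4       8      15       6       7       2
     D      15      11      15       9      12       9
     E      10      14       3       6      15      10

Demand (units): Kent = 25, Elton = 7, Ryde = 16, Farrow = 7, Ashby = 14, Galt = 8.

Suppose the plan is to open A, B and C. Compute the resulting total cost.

Each client site is assigned to its cheapest site among the open ones.
{A, B, C}: Kent→B 2·25=50, Elton→A 4·7=28, Ryde→B 8·16=128, Farrow→A 2·7=14, Ashby→B 5·14=70, Galt→C 2·8=16. Service 306; fixed 814; total 1120.

Total cost: 1120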